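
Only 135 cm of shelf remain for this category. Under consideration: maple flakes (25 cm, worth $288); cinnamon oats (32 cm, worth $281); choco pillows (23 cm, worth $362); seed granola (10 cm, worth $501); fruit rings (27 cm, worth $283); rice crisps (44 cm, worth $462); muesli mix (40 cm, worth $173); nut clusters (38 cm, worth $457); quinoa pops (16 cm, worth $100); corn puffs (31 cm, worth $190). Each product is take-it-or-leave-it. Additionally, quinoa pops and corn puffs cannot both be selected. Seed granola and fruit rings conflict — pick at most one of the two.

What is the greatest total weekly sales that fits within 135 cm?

Best packing: maple flakes + cinnamon oats + choco pillows + seed granola + rice crisps — 134 cm, 1894 total.

1894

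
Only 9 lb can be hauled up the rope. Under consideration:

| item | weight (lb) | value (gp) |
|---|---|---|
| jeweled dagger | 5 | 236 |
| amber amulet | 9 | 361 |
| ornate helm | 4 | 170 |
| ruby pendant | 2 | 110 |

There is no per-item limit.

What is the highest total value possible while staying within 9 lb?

456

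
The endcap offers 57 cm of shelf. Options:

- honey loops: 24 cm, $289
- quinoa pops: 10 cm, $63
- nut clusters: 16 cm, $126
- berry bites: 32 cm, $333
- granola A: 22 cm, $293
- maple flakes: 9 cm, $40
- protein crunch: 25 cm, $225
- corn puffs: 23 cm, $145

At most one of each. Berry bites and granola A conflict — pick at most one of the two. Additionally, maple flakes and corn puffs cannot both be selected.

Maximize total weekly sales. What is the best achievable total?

By weekly sales per cm: granola A 13.32, honey loops 12.04, berry bites 10.41, protein crunch 9.00 lead.
Taking honey loops + quinoa pops + granola A: 56 cm used, 645 in weekly sales.

645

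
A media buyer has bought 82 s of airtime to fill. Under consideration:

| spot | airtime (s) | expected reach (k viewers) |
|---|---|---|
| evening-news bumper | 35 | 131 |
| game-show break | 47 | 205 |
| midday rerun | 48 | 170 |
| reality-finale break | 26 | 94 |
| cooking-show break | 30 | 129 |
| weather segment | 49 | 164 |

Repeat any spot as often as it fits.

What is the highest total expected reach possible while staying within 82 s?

336

The ratio heuristic lands on game-show break + cooking-show break (334) but leaves 5 s idle.
Dropping cooking-show break frees 30 s; slotting in evening-news bumper (35 s) lifts the total to 336 at 82 s.
No other feasible combination exceeds 336.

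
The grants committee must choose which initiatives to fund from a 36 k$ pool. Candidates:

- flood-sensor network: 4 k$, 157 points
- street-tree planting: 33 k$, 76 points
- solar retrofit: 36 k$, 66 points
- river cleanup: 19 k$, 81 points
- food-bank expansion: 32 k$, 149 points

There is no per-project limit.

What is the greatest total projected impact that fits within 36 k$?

1413

Best packing: 9×flood-sensor network — 36 k$, 1413 total.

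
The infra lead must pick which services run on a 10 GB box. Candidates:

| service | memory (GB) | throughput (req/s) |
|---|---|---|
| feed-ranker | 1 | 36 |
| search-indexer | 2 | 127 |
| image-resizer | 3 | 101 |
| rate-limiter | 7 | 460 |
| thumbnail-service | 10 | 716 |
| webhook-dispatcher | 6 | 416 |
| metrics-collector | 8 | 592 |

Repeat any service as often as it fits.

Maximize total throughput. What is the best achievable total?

The ratio ordering already packs tightly: search-indexer + metrics-collector, 10 GB, 719.
That's the maximum — no swap from here does better than 719.

719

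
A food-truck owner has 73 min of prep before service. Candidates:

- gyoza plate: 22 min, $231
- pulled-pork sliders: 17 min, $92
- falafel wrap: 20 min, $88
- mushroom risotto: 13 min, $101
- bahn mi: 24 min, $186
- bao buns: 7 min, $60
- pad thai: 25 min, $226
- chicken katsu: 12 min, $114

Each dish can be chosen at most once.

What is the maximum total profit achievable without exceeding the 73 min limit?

672

Taking the top-ratio dishes first gives gyoza plate + bao buns + pad thai + chicken katsu for 631 (66 min).
Dropping bao buns frees 7 min; slotting in mushroom risotto (13 min) lifts the total to 672 at 72 min.
The spare 1 min is too small for any remaining dish, and no exchange beats 672.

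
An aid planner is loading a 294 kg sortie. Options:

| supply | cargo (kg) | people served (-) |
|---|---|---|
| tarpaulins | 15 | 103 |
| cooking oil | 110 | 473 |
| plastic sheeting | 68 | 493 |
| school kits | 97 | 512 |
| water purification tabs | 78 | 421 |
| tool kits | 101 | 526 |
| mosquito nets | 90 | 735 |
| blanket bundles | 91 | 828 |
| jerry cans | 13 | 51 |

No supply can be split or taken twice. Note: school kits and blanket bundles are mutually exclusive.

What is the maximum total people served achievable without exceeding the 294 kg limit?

Taking tarpaulins + plastic sheeting + mosquito nets + blanket bundles + jerry cans: 277 kg used, 2210 in people served.
The spare 17 kg is too small for any remaining supply, and no feasible exchange beats 2210.

2210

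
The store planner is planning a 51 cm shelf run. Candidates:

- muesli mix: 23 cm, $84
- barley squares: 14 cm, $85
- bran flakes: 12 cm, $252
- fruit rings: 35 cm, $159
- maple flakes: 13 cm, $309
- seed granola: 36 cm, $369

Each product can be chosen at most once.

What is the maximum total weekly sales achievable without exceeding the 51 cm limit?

Density check — maple flakes 23.77, bran flakes 21.00, seed granola 10.25, barley squares 6.07 are the best per cm.
The ratio heuristic lands on barley squares + bran flakes + maple flakes (646) but leaves 12 cm idle.
Dropping barley squares and bran flakes frees 26 cm; slotting in seed granola (36 cm) lifts the total to 678 at 49 cm.
Runner-up barley squares + bran flakes + maple flakes tops out at 646.

678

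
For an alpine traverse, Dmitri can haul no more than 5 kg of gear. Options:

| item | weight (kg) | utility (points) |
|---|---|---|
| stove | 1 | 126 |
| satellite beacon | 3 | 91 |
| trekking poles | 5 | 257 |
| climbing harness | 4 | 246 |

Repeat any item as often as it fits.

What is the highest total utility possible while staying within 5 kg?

Density check — stove 126.00, climbing harness 61.50, trekking poles 51.40 are the best per kg.
5×stove uses 5 of the 5 kg and totals 630.

630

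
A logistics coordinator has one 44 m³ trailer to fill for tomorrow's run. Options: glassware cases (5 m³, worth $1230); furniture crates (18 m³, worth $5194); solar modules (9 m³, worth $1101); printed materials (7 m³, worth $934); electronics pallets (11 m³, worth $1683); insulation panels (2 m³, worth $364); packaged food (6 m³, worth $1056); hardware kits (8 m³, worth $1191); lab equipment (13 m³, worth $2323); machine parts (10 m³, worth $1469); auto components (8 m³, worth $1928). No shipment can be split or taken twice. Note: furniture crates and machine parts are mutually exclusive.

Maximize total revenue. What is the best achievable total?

10675

A density-first pass picks glassware cases + furniture crates + insulation panels + packaged food + auto components — 9772 at 39 m³.
Dropping insulation panels and packaged food frees 8 m³; slotting in lab equipment (13 m³) lifts the total to 10675 at 44 m³.
Nothing else feasible within 44 m³ beats 10675.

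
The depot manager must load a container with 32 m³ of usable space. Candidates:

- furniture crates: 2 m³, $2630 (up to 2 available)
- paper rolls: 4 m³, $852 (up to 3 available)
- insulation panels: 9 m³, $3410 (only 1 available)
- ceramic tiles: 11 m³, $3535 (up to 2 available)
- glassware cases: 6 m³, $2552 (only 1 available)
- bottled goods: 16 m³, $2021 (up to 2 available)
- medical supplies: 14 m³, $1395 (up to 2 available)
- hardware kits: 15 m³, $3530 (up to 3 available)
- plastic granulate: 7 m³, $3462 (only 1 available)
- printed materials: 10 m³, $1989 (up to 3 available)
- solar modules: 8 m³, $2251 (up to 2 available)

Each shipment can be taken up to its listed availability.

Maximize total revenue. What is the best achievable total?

15667

A density-first pass picks 2×furniture crates + paper rolls + insulation panels + glassware cases + plastic granulate — 15536 at 30 m³.
The 10 m³ tied up in paper rolls and glassware cases is better spent on ceramic tiles — total rises to 15667 (31 m³).
Nothing else within 32 m³ beats 15667.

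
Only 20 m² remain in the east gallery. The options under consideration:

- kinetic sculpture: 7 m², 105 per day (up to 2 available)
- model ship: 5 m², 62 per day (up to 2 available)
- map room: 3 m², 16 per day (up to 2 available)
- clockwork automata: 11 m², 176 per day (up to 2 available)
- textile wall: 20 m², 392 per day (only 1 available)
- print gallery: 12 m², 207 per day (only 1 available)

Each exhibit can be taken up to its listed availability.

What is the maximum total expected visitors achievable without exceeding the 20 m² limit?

392

Best packing: textile wall — 20 m², 392 total.
No other feasible combination exceeds 392.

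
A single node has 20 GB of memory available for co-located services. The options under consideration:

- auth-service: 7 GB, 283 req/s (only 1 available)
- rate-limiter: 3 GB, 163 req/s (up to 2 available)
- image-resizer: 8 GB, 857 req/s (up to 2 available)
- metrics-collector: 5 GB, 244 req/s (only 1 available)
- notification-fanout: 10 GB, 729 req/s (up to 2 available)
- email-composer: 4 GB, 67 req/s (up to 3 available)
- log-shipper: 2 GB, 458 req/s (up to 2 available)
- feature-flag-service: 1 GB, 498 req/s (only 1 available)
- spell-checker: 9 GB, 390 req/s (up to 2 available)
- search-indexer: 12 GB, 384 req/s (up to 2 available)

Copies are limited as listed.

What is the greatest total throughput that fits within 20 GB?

2670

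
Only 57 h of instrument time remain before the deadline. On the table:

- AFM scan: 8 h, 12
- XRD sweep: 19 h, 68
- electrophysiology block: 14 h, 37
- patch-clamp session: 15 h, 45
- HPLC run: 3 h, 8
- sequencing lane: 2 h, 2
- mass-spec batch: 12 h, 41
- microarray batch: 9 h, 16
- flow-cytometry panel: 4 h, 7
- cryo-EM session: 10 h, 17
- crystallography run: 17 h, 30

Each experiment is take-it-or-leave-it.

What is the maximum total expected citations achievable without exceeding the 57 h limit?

174

Filling by ratio: XRD sweep + patch-clamp session + HPLC run + sequencing lane + mass-spec batch + flow-cytometry panel for 171, with 2 h left unused.
The 6 h tied up in sequencing lane and flow-cytometry panel is better spent on AFM scan — total rises to 174 (57 h).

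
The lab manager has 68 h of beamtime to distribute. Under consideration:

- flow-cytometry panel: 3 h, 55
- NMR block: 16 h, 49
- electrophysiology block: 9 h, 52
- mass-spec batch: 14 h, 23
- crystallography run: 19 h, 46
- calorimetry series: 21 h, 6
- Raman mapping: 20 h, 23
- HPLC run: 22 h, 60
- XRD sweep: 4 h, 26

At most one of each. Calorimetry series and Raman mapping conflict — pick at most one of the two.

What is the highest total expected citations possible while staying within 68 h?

Best packing: flow-cytometry panel + NMR block + electrophysiology block + mass-spec batch + HPLC run + XRD sweep — 68 h, 265 total.
Runner-up flow-cytometry panel + NMR block + electrophysiology block + mass-spec batch + crystallography run + XRD sweep tops out at 251.

265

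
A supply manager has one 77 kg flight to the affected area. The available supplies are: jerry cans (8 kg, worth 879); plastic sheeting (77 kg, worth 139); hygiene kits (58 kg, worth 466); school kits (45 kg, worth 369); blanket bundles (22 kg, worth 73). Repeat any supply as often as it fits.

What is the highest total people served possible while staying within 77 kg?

7911

9×jerry cans uses 72 of the 77 kg and totals 7911.
Every other selection either busts 77 kg or fails to beat 7911.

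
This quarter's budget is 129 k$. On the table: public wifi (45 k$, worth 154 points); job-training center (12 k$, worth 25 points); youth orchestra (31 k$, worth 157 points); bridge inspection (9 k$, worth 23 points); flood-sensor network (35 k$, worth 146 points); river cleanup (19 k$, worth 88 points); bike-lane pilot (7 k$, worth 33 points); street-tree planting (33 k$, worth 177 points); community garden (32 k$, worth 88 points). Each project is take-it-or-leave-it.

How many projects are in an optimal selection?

5

Best achievable projected impact is 601.
youth orchestra + flood-sensor network + river cleanup + bike-lane pilot + street-tree planting hits 601 at 125 k$.
Any selection reaching 601 contains exactly 5 projects.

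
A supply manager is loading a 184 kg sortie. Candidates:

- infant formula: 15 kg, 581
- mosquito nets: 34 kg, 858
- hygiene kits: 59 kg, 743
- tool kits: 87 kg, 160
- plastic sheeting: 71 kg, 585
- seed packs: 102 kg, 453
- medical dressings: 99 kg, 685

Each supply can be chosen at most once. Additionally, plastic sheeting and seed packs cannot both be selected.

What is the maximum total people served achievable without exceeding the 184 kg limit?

Best packing: infant formula + mosquito nets + hygiene kits + plastic sheeting — 179 kg, 2767 total.

2767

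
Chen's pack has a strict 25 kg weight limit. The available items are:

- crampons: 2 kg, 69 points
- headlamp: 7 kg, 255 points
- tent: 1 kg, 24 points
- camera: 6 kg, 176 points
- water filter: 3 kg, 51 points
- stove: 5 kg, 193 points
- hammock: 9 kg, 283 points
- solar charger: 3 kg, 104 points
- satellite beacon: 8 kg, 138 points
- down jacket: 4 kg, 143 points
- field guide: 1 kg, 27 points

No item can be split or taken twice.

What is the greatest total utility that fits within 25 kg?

874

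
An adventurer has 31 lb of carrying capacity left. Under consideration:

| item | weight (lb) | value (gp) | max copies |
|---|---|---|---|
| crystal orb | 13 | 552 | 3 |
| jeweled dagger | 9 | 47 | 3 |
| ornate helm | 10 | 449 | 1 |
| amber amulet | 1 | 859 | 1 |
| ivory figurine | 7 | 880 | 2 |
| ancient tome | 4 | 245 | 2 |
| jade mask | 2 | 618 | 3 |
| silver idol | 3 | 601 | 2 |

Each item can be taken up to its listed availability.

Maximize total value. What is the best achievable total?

5920

Amber amulet + 2×ivory figurine + ancient tome + 3×jade mask + 2×silver idol uses 31 of the 31 lb and totals 5920.
That's the maximum — no swap from here does better than 5920.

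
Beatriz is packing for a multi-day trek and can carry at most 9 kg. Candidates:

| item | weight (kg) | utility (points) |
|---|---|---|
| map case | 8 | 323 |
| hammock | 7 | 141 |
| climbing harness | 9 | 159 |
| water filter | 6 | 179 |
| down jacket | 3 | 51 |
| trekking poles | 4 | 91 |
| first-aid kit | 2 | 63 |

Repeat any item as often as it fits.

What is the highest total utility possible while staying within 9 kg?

323

Best packing: map case — 8 kg, 323 total.
No other feasible combination exceeds 323.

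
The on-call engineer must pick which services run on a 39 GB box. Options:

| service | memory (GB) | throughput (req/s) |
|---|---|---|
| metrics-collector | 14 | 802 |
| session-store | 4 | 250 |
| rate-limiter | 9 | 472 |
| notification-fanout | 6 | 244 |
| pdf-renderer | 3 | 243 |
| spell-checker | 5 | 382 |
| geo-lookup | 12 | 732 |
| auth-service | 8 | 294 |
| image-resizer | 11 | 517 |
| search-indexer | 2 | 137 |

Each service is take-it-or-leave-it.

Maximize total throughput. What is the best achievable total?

A density-first pass picks session-store + rate-limiter + pdf-renderer + spell-checker + geo-lookup + search-indexer — 2216 at 35 GB.
Replace rate-limiter and search-indexer with metrics-collector: the trade gains 193 net, giving 2409 at 38 GB.

2409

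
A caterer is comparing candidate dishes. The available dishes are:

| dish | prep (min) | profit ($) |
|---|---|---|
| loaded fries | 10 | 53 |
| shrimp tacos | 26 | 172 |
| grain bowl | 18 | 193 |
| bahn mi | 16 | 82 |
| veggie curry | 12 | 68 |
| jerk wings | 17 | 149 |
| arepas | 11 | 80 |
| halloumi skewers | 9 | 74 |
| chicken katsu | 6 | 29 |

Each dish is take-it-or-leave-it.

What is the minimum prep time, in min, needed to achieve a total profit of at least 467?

Minimise min subject to total profit ≥ 467.
Taking loaded fries + grain bowl + jerk wings + halloumi skewers gives 469 (≥ 467) for 54 min.
Any bundle with less than 54 min falls short of 467.

54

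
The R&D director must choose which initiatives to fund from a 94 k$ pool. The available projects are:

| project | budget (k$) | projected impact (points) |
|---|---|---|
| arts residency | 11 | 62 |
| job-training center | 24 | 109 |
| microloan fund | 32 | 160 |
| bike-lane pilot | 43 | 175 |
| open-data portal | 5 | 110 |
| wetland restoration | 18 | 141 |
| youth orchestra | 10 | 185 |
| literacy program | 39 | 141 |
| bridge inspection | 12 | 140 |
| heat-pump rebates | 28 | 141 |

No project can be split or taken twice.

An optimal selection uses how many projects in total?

6

Best achievable projected impact is 798.
For example arts residency + microloan fund + open-data portal + wetland restoration + youth orchestra + bridge inspection achieves it, using 88 k$.
Every optimal selection uses 6 projects.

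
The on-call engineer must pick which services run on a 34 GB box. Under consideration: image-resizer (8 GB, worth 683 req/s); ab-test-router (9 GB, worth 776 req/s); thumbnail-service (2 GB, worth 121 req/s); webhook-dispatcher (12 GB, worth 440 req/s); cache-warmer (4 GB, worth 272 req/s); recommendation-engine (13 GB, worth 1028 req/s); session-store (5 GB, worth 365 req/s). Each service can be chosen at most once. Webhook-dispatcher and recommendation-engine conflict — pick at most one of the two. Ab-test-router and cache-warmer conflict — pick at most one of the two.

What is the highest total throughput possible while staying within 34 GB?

Best packing: image-resizer + ab-test-router + thumbnail-service + recommendation-engine — 32 GB, 2608 total.
The closest alternative, image-resizer + ab-test-router + recommendation-engine, reaches only 2487.

2608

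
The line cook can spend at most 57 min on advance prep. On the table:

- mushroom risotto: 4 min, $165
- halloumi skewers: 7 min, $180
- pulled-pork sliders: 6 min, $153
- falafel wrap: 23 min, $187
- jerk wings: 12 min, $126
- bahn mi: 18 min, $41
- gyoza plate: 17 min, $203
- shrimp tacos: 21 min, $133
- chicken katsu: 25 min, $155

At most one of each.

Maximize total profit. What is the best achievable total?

A density-first pass picks mushroom risotto + halloumi skewers + pulled-pork sliders + jerk wings + gyoza plate — 827 at 46 min.
Replace jerk wings with falafel wrap: the trade gains 61 net, giving 888 at 57 min.

888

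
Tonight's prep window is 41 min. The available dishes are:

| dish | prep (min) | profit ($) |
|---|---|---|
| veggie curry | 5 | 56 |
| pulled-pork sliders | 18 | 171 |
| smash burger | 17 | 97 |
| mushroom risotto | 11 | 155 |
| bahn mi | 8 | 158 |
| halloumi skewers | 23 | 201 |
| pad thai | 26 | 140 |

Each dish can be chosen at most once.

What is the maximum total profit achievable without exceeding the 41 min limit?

Ranking by ratio (profit/min): bahn mi 19.75, mushroom risotto 14.09, veggie curry 11.20.
A density-first pass picks veggie curry + smash burger + mushroom risotto + bahn mi — 466 at 41 min.
Dropping veggie curry and smash burger frees 22 min; slotting in pulled-pork sliders (18 min) lifts the total to 484 at 37 min.
That's the maximum — no swap from here does better than 484.

484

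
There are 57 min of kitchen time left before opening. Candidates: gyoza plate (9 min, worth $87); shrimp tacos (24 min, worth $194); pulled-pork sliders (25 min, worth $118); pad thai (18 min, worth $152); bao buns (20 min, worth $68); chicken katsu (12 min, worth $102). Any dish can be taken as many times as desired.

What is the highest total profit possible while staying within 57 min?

537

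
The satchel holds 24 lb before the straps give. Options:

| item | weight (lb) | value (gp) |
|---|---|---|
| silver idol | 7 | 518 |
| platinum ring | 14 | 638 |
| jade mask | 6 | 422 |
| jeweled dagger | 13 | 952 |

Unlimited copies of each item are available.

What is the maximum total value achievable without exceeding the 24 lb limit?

By value per lb: silver idol 74.00, jeweled dagger 73.23, jade mask 70.33 lead.
The ratio heuristic lands on 3×silver idol (1554) but leaves 3 lb idle.
Replace 3×silver idol with 4×jade mask: the trade gains 134 net, giving 1688 at 24 lb.
Every other selection either busts 24 lb or fails to beat 1688.

1688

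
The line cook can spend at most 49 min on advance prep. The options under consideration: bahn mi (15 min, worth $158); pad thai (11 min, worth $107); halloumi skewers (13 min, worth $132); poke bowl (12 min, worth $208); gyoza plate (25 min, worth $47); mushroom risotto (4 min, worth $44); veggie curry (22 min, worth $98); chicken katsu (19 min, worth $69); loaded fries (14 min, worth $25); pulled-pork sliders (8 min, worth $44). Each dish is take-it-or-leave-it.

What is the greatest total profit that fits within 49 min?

542

The ratio ordering already packs tightly: bahn mi + halloumi skewers + poke bowl + mushroom risotto, 44 min, 542.
Nothing else within 49 min beats 542.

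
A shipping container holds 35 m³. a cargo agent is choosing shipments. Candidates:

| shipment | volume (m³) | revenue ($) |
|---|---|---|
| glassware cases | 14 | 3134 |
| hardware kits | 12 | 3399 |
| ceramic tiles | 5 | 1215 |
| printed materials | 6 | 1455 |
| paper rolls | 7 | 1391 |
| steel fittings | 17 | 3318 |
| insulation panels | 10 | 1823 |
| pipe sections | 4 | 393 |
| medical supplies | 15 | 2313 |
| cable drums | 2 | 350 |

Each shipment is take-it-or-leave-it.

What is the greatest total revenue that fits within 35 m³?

8338

Density check — hardware kits 283.25, ceramic tiles 243.00, printed materials 242.50 are the best per m³.
A density-first pass picks hardware kits + ceramic tiles + printed materials + paper rolls + cable drums — 7810 at 32 m³.
Dropping ceramic tiles and paper rolls frees 12 m³; slotting in glassware cases (14 m³) lifts the total to 8338 at 34 m³.
Next best is glassware cases + hardware kits + paper rolls + cable drums at 8274 (35 m³) — short by 64.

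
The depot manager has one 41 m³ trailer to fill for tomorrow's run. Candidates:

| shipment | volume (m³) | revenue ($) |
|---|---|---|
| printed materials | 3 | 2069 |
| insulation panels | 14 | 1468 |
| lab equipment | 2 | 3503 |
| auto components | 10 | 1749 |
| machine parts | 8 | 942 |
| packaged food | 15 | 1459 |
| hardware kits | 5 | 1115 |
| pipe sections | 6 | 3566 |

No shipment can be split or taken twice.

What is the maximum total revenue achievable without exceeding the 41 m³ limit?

13470

The ratio heuristic lands on printed materials + lab equipment + auto components + machine parts + hardware kits + pipe sections (12944) but leaves 7 m³ idle.
Replace machine parts with insulation panels: the trade gains 526 net, giving 13470 at 40 m³.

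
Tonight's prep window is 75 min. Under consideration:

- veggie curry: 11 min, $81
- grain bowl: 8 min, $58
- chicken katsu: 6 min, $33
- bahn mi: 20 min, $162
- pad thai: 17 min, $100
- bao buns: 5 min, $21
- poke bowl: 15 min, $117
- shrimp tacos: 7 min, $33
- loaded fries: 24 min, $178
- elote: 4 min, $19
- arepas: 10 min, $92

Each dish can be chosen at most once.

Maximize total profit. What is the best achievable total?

582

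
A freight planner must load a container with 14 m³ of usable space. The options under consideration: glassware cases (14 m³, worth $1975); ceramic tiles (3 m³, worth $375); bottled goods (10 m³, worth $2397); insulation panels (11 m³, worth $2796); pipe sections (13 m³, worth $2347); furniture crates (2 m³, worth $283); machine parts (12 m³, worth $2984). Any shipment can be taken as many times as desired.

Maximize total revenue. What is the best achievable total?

Filling by ratio: insulation panels + furniture crates for 3079, with 1 m³ left unused.
The 11 m³ tied up in insulation panels is better spent on machine parts — total rises to 3267 (14 m³).
No other feasible combination exceeds 3267.

3267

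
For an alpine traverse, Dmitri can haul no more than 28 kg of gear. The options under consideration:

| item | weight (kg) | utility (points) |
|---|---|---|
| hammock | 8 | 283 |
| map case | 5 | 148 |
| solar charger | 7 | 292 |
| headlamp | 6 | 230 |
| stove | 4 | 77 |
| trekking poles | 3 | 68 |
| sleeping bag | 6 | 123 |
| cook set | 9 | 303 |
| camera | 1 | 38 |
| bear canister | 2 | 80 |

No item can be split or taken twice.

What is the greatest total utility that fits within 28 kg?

1033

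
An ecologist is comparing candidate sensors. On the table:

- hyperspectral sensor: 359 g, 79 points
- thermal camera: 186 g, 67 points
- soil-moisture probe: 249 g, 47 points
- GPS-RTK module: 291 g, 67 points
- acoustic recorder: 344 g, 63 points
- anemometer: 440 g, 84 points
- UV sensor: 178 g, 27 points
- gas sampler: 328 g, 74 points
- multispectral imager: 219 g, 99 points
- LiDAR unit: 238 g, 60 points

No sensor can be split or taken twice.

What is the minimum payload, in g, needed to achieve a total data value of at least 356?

1262

Minimise g subject to total data value ≥ 356.
thermal camera + GPS-RTK module + gas sampler + multispectral imager + LiDAR unit reaches 367 using 1262 g.
No combination under 1262 g hits 356.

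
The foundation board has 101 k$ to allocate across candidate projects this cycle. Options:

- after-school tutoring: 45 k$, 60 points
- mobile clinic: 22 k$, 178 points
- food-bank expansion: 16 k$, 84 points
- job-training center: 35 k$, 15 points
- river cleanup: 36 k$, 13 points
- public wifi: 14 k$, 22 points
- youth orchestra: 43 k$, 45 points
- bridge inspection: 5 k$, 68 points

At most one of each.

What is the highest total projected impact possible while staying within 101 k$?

397

The ratio ordering already packs tightly: mobile clinic + food-bank expansion + public wifi + youth orchestra + bridge inspection, 100 k$, 397.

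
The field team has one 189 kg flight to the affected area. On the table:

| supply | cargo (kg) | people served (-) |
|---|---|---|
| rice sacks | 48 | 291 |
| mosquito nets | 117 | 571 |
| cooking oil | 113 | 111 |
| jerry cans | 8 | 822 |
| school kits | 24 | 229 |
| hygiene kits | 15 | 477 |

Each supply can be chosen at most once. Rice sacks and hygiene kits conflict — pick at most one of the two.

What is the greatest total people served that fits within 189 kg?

2099

Density check — jerry cans 102.75, hygiene kits 31.80, school kits 9.54 are the best per kg.
Taking mosquito nets + jerry cans + school kits + hygiene kits: 164 kg used, 2099 in people served.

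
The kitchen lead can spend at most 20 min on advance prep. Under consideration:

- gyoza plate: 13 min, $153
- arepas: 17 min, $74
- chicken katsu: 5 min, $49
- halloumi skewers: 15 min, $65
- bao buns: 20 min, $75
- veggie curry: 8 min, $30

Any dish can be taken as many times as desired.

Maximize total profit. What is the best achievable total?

Density check — gyoza plate 11.77, chicken katsu 9.80, arepas 4.35 are the best per min.
Gyoza plate + chicken katsu uses 18 of the 20 min and totals 202.

202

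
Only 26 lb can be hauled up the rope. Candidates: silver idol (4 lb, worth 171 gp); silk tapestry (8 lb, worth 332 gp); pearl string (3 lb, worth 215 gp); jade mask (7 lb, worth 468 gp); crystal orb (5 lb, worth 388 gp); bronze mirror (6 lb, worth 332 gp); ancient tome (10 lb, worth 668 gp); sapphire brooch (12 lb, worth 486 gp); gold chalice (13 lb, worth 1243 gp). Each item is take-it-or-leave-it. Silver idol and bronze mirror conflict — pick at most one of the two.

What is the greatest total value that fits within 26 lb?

2126

Density check — gold chalice 95.62, crystal orb 77.60, pearl string 71.67 are the best per lb.
The ratio heuristic lands on silver idol + pearl string + crystal orb + gold chalice (2017) but leaves 1 lb idle.
Replace silver idol and crystal orb with ancient tome: the trade gains 109 net, giving 2126 at 26 lb.
Runner-up jade mask + crystal orb + gold chalice tops out at 2099.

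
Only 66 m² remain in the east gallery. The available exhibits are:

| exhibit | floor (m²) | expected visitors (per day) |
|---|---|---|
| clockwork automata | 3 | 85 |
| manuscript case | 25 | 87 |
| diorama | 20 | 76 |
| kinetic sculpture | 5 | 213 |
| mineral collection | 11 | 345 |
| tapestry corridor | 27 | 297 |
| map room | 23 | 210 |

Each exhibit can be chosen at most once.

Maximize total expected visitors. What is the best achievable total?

1065

A density-first pass picks clockwork automata + diorama + kinetic sculpture + mineral collection + tapestry corridor — 1016 at 66 m².
Dropping clockwork automata and diorama frees 23 m²; slotting in map room (23 m²) lifts the total to 1065 at 66 m².
That's the maximum — no swap from here does better than 1065.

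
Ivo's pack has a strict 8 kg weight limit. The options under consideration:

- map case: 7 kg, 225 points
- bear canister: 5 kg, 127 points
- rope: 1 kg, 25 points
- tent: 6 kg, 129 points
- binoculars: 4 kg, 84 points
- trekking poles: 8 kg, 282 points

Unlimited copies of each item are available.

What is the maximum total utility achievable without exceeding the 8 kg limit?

282

Ranking by ratio (utility/kg): trekking poles 35.25, map case 32.14, bear canister 25.40, rope 25.00.
Trekking poles uses 8 of the 8 kg and totals 282.
No other feasible combination exceeds 282.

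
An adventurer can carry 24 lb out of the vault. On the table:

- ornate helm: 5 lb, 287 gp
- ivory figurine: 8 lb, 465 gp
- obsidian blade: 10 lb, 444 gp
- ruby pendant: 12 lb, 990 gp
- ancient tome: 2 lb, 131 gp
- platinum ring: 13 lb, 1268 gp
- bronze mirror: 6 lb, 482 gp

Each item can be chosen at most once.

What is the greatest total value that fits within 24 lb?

The ratio heuristic lands on ancient tome + platinum ring + bronze mirror (1881) but leaves 3 lb idle.
Replace ancient tome with ornate helm: the trade gains 156 net, giving 2037 at 24 lb.

2037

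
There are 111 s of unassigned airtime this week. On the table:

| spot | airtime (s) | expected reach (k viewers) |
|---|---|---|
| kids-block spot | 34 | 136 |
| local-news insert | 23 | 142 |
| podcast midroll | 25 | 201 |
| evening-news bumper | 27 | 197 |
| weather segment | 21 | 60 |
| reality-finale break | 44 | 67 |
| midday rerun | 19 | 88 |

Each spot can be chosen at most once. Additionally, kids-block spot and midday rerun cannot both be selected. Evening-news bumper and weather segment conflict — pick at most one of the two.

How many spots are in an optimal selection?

Best achievable expected reach is 676.
For example kids-block spot + local-news insert + podcast midroll + evening-news bumper achieves it, using 109 s.
All optima have 4 spots.

4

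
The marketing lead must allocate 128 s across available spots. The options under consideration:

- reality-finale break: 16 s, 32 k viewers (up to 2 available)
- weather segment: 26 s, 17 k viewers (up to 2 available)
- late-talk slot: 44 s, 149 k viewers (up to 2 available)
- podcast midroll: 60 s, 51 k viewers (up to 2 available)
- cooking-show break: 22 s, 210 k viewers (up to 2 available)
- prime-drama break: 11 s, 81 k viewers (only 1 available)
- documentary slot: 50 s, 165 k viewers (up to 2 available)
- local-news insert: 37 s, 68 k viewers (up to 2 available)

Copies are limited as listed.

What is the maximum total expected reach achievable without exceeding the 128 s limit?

The ratio heuristic lands on reality-finale break + late-talk slot + 2×cooking-show break + prime-drama break (682) but leaves 13 s idle.
Replace late-talk slot with documentary slot: the trade gains 16 net, giving 698 at 121 s.
No other feasible combination exceeds 698.

698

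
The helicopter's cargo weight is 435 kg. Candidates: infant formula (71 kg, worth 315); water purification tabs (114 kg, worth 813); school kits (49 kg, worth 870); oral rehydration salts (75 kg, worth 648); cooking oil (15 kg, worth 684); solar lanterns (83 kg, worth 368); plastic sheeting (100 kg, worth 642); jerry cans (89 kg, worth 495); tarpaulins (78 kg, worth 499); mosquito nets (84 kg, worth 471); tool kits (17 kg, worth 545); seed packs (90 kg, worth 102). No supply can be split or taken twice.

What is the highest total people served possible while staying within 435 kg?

4530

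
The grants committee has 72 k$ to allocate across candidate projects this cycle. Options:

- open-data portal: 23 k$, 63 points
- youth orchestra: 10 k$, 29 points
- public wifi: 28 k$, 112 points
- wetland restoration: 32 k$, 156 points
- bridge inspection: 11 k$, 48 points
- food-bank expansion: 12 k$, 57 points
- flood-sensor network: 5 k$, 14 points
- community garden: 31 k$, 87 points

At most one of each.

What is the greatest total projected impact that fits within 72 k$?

325

The ratio heuristic lands on youth orchestra + wetland restoration + bridge inspection + food-bank expansion + flood-sensor network (304) but leaves 2 k$ idle.
Dropping youth orchestra and bridge inspection and flood-sensor network frees 26 k$; slotting in public wifi (28 k$) lifts the total to 325 at 72 k$.
Runner-up public wifi + wetland restoration + bridge inspection tops out at 316.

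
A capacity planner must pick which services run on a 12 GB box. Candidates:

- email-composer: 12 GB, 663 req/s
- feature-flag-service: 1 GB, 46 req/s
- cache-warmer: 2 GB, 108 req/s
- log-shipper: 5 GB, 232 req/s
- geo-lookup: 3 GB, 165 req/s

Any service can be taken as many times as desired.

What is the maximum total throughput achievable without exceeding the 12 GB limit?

663

Density check — email-composer 55.25, geo-lookup 55.00, cache-warmer 54.00 are the best per GB.
The ratio ordering already packs tightly: email-composer, 12 GB, 663.
Nothing else within 12 GB beats 663.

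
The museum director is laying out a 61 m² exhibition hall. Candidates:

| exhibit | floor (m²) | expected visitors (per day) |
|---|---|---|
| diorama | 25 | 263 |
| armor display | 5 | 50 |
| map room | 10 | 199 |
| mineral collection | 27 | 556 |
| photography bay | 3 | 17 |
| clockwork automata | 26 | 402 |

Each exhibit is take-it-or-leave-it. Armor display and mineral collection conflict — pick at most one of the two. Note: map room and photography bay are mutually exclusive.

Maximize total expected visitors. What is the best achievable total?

975

Density check — mineral collection 20.59, map room 19.90, clockwork automata 15.46, diorama 10.52 are the best per m².
Taking mineral collection + photography bay + clockwork automata: 56 m² used, 975 in expected visitors.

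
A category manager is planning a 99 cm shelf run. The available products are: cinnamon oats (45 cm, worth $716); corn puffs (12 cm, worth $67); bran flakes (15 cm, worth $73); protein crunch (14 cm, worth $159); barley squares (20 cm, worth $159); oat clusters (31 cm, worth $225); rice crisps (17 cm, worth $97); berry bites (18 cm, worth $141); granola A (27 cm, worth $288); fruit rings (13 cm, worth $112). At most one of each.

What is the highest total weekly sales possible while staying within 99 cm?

1275

Cinnamon oats + protein crunch + granola A + fruit rings uses 99 of the 99 cm and totals 1275.
The closest alternative, cinnamon oats + corn puffs + protein crunch + granola A, reaches only 1230.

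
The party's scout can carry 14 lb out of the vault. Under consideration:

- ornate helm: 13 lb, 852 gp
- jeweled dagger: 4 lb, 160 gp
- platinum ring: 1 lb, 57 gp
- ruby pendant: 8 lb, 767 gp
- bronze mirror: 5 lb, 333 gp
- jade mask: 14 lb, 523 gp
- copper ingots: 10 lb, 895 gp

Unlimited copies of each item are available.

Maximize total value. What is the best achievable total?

Best packing: platinum ring + ruby pendant + bronze mirror — 14 lb, 1157 total.
Nothing else within 14 lb beats 1157.

1157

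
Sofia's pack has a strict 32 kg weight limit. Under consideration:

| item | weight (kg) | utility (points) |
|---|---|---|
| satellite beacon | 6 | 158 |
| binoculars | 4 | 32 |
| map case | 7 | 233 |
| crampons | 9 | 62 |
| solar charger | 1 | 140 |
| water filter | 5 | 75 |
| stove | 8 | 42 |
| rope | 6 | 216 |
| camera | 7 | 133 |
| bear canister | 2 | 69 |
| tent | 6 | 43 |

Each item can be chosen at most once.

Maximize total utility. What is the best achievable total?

955

Density check — solar charger 140.00, rope 36.00, bear canister 34.50 are the best per kg.
Greedy by ratio would take satellite beacon + map case + solar charger + rope + camera + bear canister: 29 kg used, total 949.
The 2 kg tied up in bear canister is better spent on water filter — total rises to 955 (32 kg).
Next best is satellite beacon + map case + solar charger + rope + camera + bear canister at 949 (29 kg) — short by 6.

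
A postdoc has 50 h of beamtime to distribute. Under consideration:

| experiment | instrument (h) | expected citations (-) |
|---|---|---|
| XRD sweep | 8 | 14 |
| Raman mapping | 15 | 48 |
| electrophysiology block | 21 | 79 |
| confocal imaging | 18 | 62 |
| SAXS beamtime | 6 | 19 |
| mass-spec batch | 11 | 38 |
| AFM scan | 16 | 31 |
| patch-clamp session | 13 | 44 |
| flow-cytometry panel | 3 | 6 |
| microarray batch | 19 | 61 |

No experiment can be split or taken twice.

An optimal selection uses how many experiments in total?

3

Optimal total is 179.
For example electrophysiology block + confocal imaging + mass-spec batch achieves it, using 50 h.
Every optimal selection uses 3 experiments.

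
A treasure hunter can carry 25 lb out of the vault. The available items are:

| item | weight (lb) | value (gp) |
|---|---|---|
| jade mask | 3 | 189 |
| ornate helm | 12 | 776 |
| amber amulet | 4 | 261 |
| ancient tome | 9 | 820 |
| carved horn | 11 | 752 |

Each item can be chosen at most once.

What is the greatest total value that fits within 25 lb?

1857

Ranking by ratio (value/lb): ancient tome 91.11, carved horn 68.36, amber amulet 65.25.
A density-first pass picks amber amulet + ancient tome + carved horn — 1833 at 24 lb.
Replace carved horn with ornate helm: the trade gains 24 net, giving 1857 at 25 lb.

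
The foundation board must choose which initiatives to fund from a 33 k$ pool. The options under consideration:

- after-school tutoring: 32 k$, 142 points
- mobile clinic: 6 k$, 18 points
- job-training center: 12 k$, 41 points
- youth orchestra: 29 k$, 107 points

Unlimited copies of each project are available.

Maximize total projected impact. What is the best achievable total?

142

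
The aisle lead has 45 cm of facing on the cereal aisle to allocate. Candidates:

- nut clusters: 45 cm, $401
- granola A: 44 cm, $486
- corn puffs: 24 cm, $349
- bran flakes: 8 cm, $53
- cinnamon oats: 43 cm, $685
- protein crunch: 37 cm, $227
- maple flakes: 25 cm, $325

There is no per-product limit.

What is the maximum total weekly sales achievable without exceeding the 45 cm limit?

Taking cinnamon oats: 43 cm used, 685 in weekly sales.
The spare 2 cm is too small for any remaining product, and no exchange beats 685.

685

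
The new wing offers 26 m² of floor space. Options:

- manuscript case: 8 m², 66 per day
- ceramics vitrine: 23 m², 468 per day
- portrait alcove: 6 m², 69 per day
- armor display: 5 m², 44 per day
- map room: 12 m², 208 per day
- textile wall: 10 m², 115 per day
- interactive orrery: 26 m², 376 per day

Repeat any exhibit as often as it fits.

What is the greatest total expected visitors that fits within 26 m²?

468

Ranking by ratio (expected visitors/m²): ceramics vitrine 20.35, map room 17.33, interactive orrery 14.46.
Taking ceramics vitrine: 23 m² used, 468 in expected visitors.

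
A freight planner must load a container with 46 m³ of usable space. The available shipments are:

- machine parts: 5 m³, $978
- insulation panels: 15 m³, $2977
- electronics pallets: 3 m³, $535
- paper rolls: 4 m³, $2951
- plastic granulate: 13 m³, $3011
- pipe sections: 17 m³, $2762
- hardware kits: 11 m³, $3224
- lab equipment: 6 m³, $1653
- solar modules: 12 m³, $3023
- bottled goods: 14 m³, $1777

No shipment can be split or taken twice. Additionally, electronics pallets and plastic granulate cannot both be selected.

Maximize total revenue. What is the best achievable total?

Density check — paper rolls 737.75, hardware kits 293.09, lab equipment 275.50, solar modules 251.92 are the best per m³.
Taking paper rolls + plastic granulate + hardware kits + lab equipment + solar modules: 46 m³ used, 13862 in revenue.
Nothing else feasible within 46 m³ beats 13862.

13862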